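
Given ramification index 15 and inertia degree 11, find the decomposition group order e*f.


|D_P| = e * f
= 15 * 11
= 165

165


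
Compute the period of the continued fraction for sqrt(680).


Run the CF algorithm for sqrt(680).
a_0 = floor(sqrt(680)) = 26; set m_0=0, q_0=1.
Recurrence: m' = q*a - m,  q' = (d - m'^2)/q,  a' = floor((a_0 + m')/q').
  step 1: m=26, q=4, a=13
  step 2: m=26, q=1, a=52
a_2 = 2*a_0 = 52, so the period closes here.
sqrt(680) = [26; 13, 52]
Period length = 2

2


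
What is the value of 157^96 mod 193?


p = 193 is prime and the exponent is (p-1)/2 = 96, so by Euler's criterion 157^96 = (157/193) = +1 or -1 mod 193.
Compute by square-and-multiply:
  96 = 64 + 32 (binary 1100000)
  Repeated squaring mod 193: 157^1 = 157, 157^2 = 138, 157^4 = 130, 157^8 = 109, 157^16 = 108, 157^32 = 84, 157^64 = 108
  157^96 = 157^64 * 157^32 = 108 * 84 mod 193
    108 * 84 = 9072 = 1 mod 193
  157^96 = 1 mod 193
Result 1: 157 is a quadratic residue mod 193.
157^96 mod 193 = 1

1


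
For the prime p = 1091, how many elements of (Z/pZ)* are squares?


For prime p, the number of non-zero quadratic residues is (p-1)/2.
= (1091-1)/2
= 545

545


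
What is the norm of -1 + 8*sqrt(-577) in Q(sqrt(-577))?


N(a + b*sqrt(d)) = a^2 - d*b^2
= (-1)^2 - (-577)*(8)^2
= 1 + 36928
= 36929

36929


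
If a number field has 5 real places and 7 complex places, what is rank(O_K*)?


By Dirichlet's unit theorem:
rank = r1 + r2 - 1
= 5 + 7 - 1
= 11

11


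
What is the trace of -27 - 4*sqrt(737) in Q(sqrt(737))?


Tr(a + b*sqrt(d)) = (a + b*sqrt(d)) + (a - b*sqrt(d)) = 2a
= 2 * (-27)
= -54

-54


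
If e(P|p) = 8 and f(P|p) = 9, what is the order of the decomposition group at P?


|D_P| = e * f
= 8 * 9
= 72

72


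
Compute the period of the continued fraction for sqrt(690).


Run the CF algorithm for sqrt(690).
a_0 = floor(sqrt(690)) = 26; set m_0=0, q_0=1.
Recurrence: m' = q*a - m,  q' = (d - m'^2)/q,  a' = floor((a_0 + m')/q').
  step 1: m=26, q=14, a=3
  step 2: m=16, q=31, a=1
  step 3: m=15, q=15, a=2
  step 4: m=15, q=31, a=1
  step 5: m=16, q=14, a=3
  step 6: m=26, q=1, a=52
a_6 = 2*a_0 = 52, so the period closes here.
sqrt(690) = [26; 3, 1, 2, 1, 3, 52]
Period length = 6

6


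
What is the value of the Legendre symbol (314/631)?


p = 631 is prime, so compute (314/631) with the reciprocity algorithm (Jacobi-symbol steps: pull out 2s via (2/n), flip via reciprocity, reduce):
  pull out 2: (2/631) = +1  (since 631 mod 8 = 7)
  reciprocity: (157/631) -> +(631/157)
  reduce: (3/157)
  reciprocity: (3/157) -> +(157/3)
  reduce: (1/3)
  (1/3) = 1
Product of signs = 1
(314/631) = 1

1


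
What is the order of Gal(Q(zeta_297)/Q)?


|Gal(Q(zeta_297)/Q)| = phi(297)
= 180

180


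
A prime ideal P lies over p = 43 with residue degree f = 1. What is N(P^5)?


N(P^a) = p^(a*f)
= 43^(5*1)
= 43^5
= 147008443

147008443


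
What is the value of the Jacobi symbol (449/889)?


Compute (449/889) via quadratic reciprocity:
  reciprocity: (449/889) -> +(889/449)
  reduce: (440/449)
  pull out 2: (2/449) = +1  (since 449 mod 8 = 1)
  pull out 2: (2/449) = +1  (since 449 mod 8 = 1)
  pull out 2: (2/449) = +1  (since 449 mod 8 = 1)
  reciprocity: (55/449) -> +(449/55)
  reduce: (9/55)
  reciprocity: (9/55) -> +(55/9)
  reduce: (1/9)
  (1/9) = 1
Product of signs = 1

1


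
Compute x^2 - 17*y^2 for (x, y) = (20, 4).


x^2 - d*y^2
= 20^2 - 17*4^2
= 400 - 272
= 128

128


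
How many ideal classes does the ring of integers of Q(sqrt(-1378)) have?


K = Q(sqrt(-1378)). d mod 4 = 2, so D = disc(K) = 4d = -5512
h(K) equals the number of primitive reduced positive-definite forms (a, b, c) = a*x^2 + b*x*y + c*y^2 with b^2 - 4ac = D,
where reduced means |b| <= a <= c, with b >= 0 whenever |b| = a or a = c, and primitive means gcd(a, b, c) = 1.
Reduced forces 3a^2 <= |D| = 5512, so 1 <= a <= 42; b must have the parity of D, and c = (b^2 - D)/(4a) must be an integer >= a.
Enumerate a = 1..42, b in [-a, a]:
  a=1: (1, 0, 1378)  [1]
  a=2: (2, 0, 689)  [1]
  a=3..6: none
  a=7: (7, -2, 197), (7, 2, 197)  [2]
  a=8..12: none
  a=13: (13, 0, 106)  [1]
  a=14: (14, -12, 101), (14, 12, 101)  [2]
  a=15..16: none
  a=17: (17, -8, 82), (17, 8, 82)  [2]
  a=18: none
  a=19: (19, -6, 73), (19, 6, 73)  [2]
  a=20..22: none
  a=23: (23, -10, 61), (23, 10, 61)  [2]
  a=24..25: none
  a=26: (26, 0, 53)  [1]
  a=27..33: none
  a=34: (34, -8, 41), (34, 8, 41)  [2]
  a=35..36: none
  a=37: (37, -36, 46), (37, 36, 46)  [2]
  a=38: (38, -32, 43), (38, 32, 43)  [2]
  a=39..42: none
Total reduced forms: 1 + 1 + 2 + 1 + 2 + 2 + 2 + 2 + 1 + 2 + 2 + 2 = 20
h = 20

20


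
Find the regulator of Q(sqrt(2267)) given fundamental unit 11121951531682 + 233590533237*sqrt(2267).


epsilon = 11121951531682 + 233590533237*sqrt(2267)
= 2.2244e+13
R = ln(2.2244e+13)
= 30.7331

30.7331


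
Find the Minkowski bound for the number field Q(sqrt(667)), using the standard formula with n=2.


d = 667, d mod 4 = 3, so disc(K) = 4d = 2668; |disc(K)| = 2668
Real quadratic field, so n = 2, s = r2 = 0, r1 = 2
M = (n!/n^n) * (4/pi)^s * sqrt(|disc(K)|) = (2!/2^2) * (4/pi)^0 * sqrt(2668)
= 0.5 * 1.000000 * 51.652686
= 25.8263

25.8263


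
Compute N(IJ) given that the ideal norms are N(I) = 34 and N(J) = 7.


N(IJ) = N(I) * N(J)
= 34 * 7
= 238

238


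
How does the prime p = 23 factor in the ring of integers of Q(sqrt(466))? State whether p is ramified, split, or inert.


K = Q(sqrt(466)). Since d mod 4 = 2, disc(K) = 1864.
Check p | disc: 1864 mod 23 = 1.
p does not divide disc. Compute Legendre symbol (d/p):
6^((23-1)/2) mod 23 = 1
(d/p) = 1, so p splits: (p) = P*P' with e=1, f=1, g=2.
Therefore p is split.

split


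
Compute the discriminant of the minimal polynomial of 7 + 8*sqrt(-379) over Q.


The element 7 + 8*sqrt(-379) has minimal polynomial:
x^2 - 14*x + 24305
Discriminant = (-14)^2 - 4*(24305)
= 196 - 97220
= -97024

-97024


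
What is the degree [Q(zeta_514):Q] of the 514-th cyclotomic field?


The degree equals Euler's totient phi(514).
514 = 2 * 257
phi(514) = 256

256


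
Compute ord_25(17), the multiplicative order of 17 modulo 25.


We want ord_25(17), the smallest k >= 1 with 17^k = 1 mod 25.
n = 25 = 5^2, phi(25) = 20; the order divides phi(n).
Divisors of 20: 1, 2, 4, 5, 10, 20
Repeated squaring mod 25: 17^1 = 17, 17^2 = 14, 17^4 = 21, 17^8 = 16, 17^16 = 6
Test divisors in increasing order:
  k=1: 17^1 = 17 mod 25
  k=2: 17^2 = 14 mod 25
  k=4: 17^4 = 21 mod 25
  k=5: 17^5 = 21 * 17 = 7 mod 25
  k=10: 17^10 = 16 * 14 = 24 mod 25
  k=20: 17^20 = 6 * 21 = 1 mod 25  <- first divisor giving 1
Order = 20

20


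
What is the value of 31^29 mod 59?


p = 59 is prime and the exponent is (p-1)/2 = 29, so by Euler's criterion 31^29 = (31/59) = +1 or -1 mod 59.
Compute by square-and-multiply:
  29 = 16 + 8 + 4 + 1 (binary 11101)
  Repeated squaring mod 59: 31^1 = 31, 31^2 = 17, 31^4 = 53, 31^8 = 36, 31^16 = 57
  31^29 = 31^16 * 31^8 * 31^4 * 31^1 = 57 * 36 * 53 * 31 mod 59
    57 * 36 = 2052 = 46 mod 59
    46 * 53 = 2438 = 19 mod 59
    19 * 31 = 589 = 58 mod 59
  31^29 = 58 mod 59
Result 58 = p - 1 = -1 mod 59: 31 is a quadratic non-residue mod 59. As a residue in [0, p-1] the value is 58.
31^29 mod 59 = 58

58


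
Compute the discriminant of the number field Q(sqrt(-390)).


For K = Q(sqrt(d)) with d squarefree: disc(K) = d if d = 1 mod 4, and disc(K) = 4d if d = 2 or 3 mod 4.
Here d = -390, and d mod 4 = 2.
d = 2 mod 4, not 1 (O_K = Z[sqrt(d)]), so disc(K) = 4d = 4 * (-390) = -1560

-1560


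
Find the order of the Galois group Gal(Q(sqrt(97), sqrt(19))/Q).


The 2 square roots of distinct primes are multiplicatively independent over Q,
so [K:Q] = 2^2 and Gal(K/Q) is isomorphic to (Z/2Z)^2.
|Gal| = 2^2 = 4

4


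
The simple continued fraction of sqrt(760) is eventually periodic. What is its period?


Run the CF algorithm for sqrt(760).
a_0 = floor(sqrt(760)) = 27; set m_0=0, q_0=1.
Recurrence: m' = q*a - m,  q' = (d - m'^2)/q,  a' = floor((a_0 + m')/q').
  step 1: m=27, q=31, a=1
  step 2: m=4, q=24, a=1
  step 3: m=20, q=15, a=3
  step 4: m=25, q=9, a=5
  step 5: m=20, q=40, a=1
  step 6: m=20, q=9, a=5
  step 7: m=25, q=15, a=3
  step 8: m=20, q=24, a=1
  step 9: m=4, q=31, a=1
  step 10: m=27, q=1, a=54
a_10 = 2*a_0 = 54, so the period closes here.
sqrt(760) = [27; 1, 1, 3, 5, 1, 5, 3, 1, 1, 54]
Period length = 10

10


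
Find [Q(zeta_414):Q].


The degree equals Euler's totient phi(414).
414 = 2 * 3^2 * 23
phi(414) = 132

132


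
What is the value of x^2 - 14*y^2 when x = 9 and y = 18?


x^2 - d*y^2
= 9^2 - 14*18^2
= 81 - 4536
= -4455

-4455


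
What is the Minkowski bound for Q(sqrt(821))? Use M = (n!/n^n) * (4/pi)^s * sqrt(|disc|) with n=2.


d = 821, d mod 4 = 1, so disc(K) = d = 821; |disc(K)| = 821
Real quadratic field, so n = 2, s = r2 = 0, r1 = 2
M = (n!/n^n) * (4/pi)^s * sqrt(|disc(K)|) = (2!/2^2) * (4/pi)^0 * sqrt(821)
= 0.5 * 1.000000 * 28.653098
= 14.3265

14.3265


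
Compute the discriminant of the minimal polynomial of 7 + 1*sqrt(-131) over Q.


The element 7 + 1*sqrt(-131) has minimal polynomial:
x^2 - 14*x + 180
Discriminant = (-14)^2 - 4*(180)
= 196 - 720
= -524

-524


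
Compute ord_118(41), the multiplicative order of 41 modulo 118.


We want ord_118(41), the smallest k >= 1 with 41^k = 1 mod 118.
n = 118 = 2 * 59, phi(118) = 58; the order divides phi(n).
Divisors of 58: 1, 2, 29, 58
Repeated squaring mod 118: 41^1 = 41, 41^2 = 29, 41^4 = 15, 41^8 = 107, 41^16 = 3, 41^32 = 9
Test divisors in increasing order:
  k=1: 41^1 = 41 mod 118
  k=2: 41^2 = 29 mod 118
  k=29: 41^29 = 3 * 107 * 15 * 41 = 1 mod 118  <- first divisor giving 1
Order = 29

29


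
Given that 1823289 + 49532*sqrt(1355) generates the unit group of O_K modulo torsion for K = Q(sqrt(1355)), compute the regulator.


epsilon = 1823289 + 49532*sqrt(1355)
= 3.6466e+06
R = ln(3.6466e+06)
= 15.1093

15.1093


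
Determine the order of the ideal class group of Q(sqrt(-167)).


K = Q(sqrt(-167)). d mod 4 = 1, so D = disc(K) = d = -167
h(K) equals the number of primitive reduced positive-definite forms (a, b, c) = a*x^2 + b*x*y + c*y^2 with b^2 - 4ac = D,
where reduced means |b| <= a <= c, with b >= 0 whenever |b| = a or a = c, and primitive means gcd(a, b, c) = 1.
Reduced forces 3a^2 <= |D| = 167, so 1 <= a <= 7; b must have the parity of D, and c = (b^2 - D)/(4a) must be an integer >= a.
Enumerate a = 1..7, b in [-a, a]:
  a=1: (1, 1, 42)  [1]
  a=2: (2, -1, 21), (2, 1, 21)  [2]
  a=3: (3, -1, 14), (3, 1, 14)  [2]
  a=4: (4, -3, 11), (4, 3, 11)  [2]
  a=5: none
  a=6: (6, -5, 8), (6, -1, 7), (6, 1, 7), (6, 5, 8)  [4]
  a=7: none
Total reduced forms: 1 + 2 + 2 + 2 + 4 = 11
h = 11

11


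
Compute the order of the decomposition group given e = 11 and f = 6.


|D_P| = e * f
= 11 * 6
= 66

66


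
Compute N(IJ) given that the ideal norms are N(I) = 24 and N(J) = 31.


N(IJ) = N(I) * N(J)
= 24 * 31
= 744

744


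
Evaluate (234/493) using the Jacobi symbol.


Compute (234/493) via quadratic reciprocity:
  pull out 2: (2/493) = -1  (since 493 mod 8 = 5)
  reciprocity: (117/493) -> +(493/117)
  reduce: (25/117)
  reciprocity: (25/117) -> +(117/25)
  reduce: (17/25)
  reciprocity: (17/25) -> +(25/17)
  reduce: (8/17)
  pull out 2: (2/17) = +1  (since 17 mod 8 = 1)
  pull out 2: (2/17) = +1  (since 17 mod 8 = 1)
  pull out 2: (2/17) = +1  (since 17 mod 8 = 1)
  (1/17) = 1
Product of signs = -1

-1


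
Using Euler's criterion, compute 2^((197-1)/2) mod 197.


p = 197 is prime and the exponent is (p-1)/2 = 98, so by Euler's criterion 2^98 = (2/197) = +1 or -1 mod 197.
Compute by square-and-multiply:
  98 = 64 + 32 + 2 (binary 1100010)
  Repeated squaring mod 197: 2^1 = 2, 2^2 = 4, 2^4 = 16, 2^8 = 59, 2^16 = 132, 2^32 = 88, 2^64 = 61
  2^98 = 2^64 * 2^32 * 2^2 = 61 * 88 * 4 mod 197
    61 * 88 = 5368 = 49 mod 197
    49 * 4 = 196 = 196 mod 197
  2^98 = 196 mod 197
Result 196 = p - 1 = -1 mod 197: 2 is a quadratic non-residue mod 197. As a residue in [0, p-1] the value is 196.
2^98 mod 197 = 196

196


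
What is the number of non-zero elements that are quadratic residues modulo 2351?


For prime p, the number of non-zero quadratic residues is (p-1)/2.
= (2351-1)/2
= 1175

1175


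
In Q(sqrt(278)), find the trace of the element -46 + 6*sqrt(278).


Tr(a + b*sqrt(d)) = (a + b*sqrt(d)) + (a - b*sqrt(d)) = 2a
= 2 * (-46)
= -92

-92


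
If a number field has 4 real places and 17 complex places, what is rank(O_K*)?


By Dirichlet's unit theorem:
rank = r1 + r2 - 1
= 4 + 17 - 1
= 20

20


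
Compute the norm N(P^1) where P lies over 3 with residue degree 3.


N(P^a) = p^(a*f)
= 3^(1*3)
= 3^3
= 27

27


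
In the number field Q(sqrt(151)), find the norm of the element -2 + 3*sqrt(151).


N(a + b*sqrt(d)) = a^2 - d*b^2
= (-2)^2 - (151)*(3)^2
= 4 - 1359
= -1355

-1355


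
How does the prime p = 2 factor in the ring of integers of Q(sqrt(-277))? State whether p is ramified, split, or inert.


K = Q(sqrt(-277)). Since d mod 4 = 3, disc(K) = -1108.
Check p | disc: -1108 mod 2 = 0.
p divides disc, so p ramifies: (p) = P^2 with e=2, f=1, g=1.
Therefore p is ramified.

ramified


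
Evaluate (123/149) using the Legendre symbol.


p = 149 is prime, so compute (123/149) with the reciprocity algorithm (Jacobi-symbol steps: pull out 2s via (2/n), flip via reciprocity, reduce):
  reciprocity: (123/149) -> +(149/123)
  reduce: (26/123)
  pull out 2: (2/123) = -1  (since 123 mod 8 = 3)
  reciprocity: (13/123) -> +(123/13)
  reduce: (6/13)
  pull out 2: (2/13) = -1  (since 13 mod 8 = 5)
  reciprocity: (3/13) -> +(13/3)
  reduce: (1/3)
  (1/3) = 1
Product of signs = 1
(123/149) = 1

1


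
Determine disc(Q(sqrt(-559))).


For K = Q(sqrt(d)) with d squarefree: disc(K) = d if d = 1 mod 4, and disc(K) = 4d if d = 2 or 3 mod 4.
Here d = -559, and d mod 4 = 1.
d = 1 mod 4 (O_K = Z[(1+sqrt(d))/2]), so disc(K) = d = -559

-559


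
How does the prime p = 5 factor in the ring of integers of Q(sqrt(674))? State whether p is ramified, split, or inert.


K = Q(sqrt(674)). Since d mod 4 = 2, disc(K) = 2696.
Check p | disc: 2696 mod 5 = 1.
p does not divide disc. Compute Legendre symbol (d/p):
4^((5-1)/2) mod 5 = 1
(d/p) = 1, so p splits: (p) = P*P' with e=1, f=1, g=2.
Therefore p is split.

split


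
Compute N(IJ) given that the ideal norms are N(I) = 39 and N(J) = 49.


N(IJ) = N(I) * N(J)
= 39 * 49
= 1911

1911


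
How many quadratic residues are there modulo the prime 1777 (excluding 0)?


For prime p, the number of non-zero quadratic residues is (p-1)/2.
= (1777-1)/2
= 888

888


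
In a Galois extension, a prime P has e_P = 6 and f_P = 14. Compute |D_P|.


|D_P| = e * f
= 6 * 14
= 84

84


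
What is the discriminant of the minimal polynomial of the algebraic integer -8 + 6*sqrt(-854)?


The element -8 + 6*sqrt(-854) has minimal polynomial:
x^2 + 16*x + 30808
Discriminant = (16)^2 - 4*(30808)
= 256 - 123232
= -122976

-122976


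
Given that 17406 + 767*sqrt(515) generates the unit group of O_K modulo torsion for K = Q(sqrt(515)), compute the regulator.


epsilon = 17406 + 767*sqrt(515)
= 34812.0000
R = ln(34812.0000)
= 10.4577

10.4577


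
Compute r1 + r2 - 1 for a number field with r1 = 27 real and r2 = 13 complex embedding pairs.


By Dirichlet's unit theorem:
rank = r1 + r2 - 1
= 27 + 13 - 1
= 39

39


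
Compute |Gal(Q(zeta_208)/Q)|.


|Gal(Q(zeta_208)/Q)| = phi(208)
= 96

96


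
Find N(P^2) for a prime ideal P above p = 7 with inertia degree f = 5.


N(P^a) = p^(a*f)
= 7^(2*5)
= 7^10
= 282475249

282475249


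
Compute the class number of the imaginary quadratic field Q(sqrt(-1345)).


K = Q(sqrt(-1345)). d mod 4 = 3, so D = disc(K) = 4d = -5380
h(K) equals the number of primitive reduced positive-definite forms (a, b, c) = a*x^2 + b*x*y + c*y^2 with b^2 - 4ac = D,
where reduced means |b| <= a <= c, with b >= 0 whenever |b| = a or a = c, and primitive means gcd(a, b, c) = 1.
Reduced forces 3a^2 <= |D| = 5380, so 1 <= a <= 42; b must have the parity of D, and c = (b^2 - D)/(4a) must be an integer >= a.
Enumerate a = 1..42, b in [-a, a]:
  a=1: (1, 0, 1345)  [1]
  a=2: (2, 2, 673)  [1]
  a=3..4: none
  a=5: (5, 0, 269)  [1]
  a=6..9: none
  a=10: (10, 10, 137)  [1]
  a=11..16: none
  a=17: (17, -14, 82), (17, 14, 82)  [2]
  a=18: none
  a=19: (19, -4, 71), (19, 4, 71)  [2]
  a=20..22: none
  a=23: (23, -18, 62), (23, 18, 62)  [2]
  a=24..30: none
  a=31: (31, -18, 46), (31, 18, 46)  [2]
  a=32..33: none
  a=34: (34, -14, 41), (34, 14, 41)  [2]
  a=35..37: none
  a=38: (38, -34, 43), (38, 34, 43)  [2]
  a=39..42: none
Total reduced forms: 1 + 1 + 1 + 1 + 2 + 2 + 2 + 2 + 2 + 2 = 16
h = 16

16


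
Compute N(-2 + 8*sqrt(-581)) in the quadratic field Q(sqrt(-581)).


N(a + b*sqrt(d)) = a^2 - d*b^2
= (-2)^2 - (-581)*(8)^2
= 4 + 37184
= 37188

37188


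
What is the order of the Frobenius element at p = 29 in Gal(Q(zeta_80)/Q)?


The Frobenius at p in Gal(Q(zeta_n)/Q) = (Z/nZ)* is the class of p, so its order is ord_80(29), the smallest k >= 1 with 29^k = 1 mod 80.
n = 80 = 2^4 * 5, phi(80) = 32; the order divides phi(n).
Divisors of 32: 1, 2, 4, 8, 16, 32
Repeated squaring mod 80: 29^1 = 29, 29^2 = 41, 29^4 = 1, 29^8 = 1, 29^16 = 1, 29^32 = 1
Test divisors in increasing order:
  k=1: 29^1 = 29 mod 80
  k=2: 29^2 = 41 mod 80
  k=4: 29^4 = 1 mod 80  <- first divisor giving 1
Order = 4

4


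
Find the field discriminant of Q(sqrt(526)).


For K = Q(sqrt(d)) with d squarefree: disc(K) = d if d = 1 mod 4, and disc(K) = 4d if d = 2 or 3 mod 4.
Here d = 526, and d mod 4 = 2.
d = 2 mod 4, not 1 (O_K = Z[sqrt(d)]), so disc(K) = 4d = 4 * (526) = 2104

2104


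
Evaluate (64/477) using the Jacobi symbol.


Compute (64/477) via quadratic reciprocity:
  pull out 2: (2/477) = -1  (since 477 mod 8 = 5)
  pull out 2: (2/477) = -1  (since 477 mod 8 = 5)
  pull out 2: (2/477) = -1  (since 477 mod 8 = 5)
  pull out 2: (2/477) = -1  (since 477 mod 8 = 5)
  pull out 2: (2/477) = -1  (since 477 mod 8 = 5)
  pull out 2: (2/477) = -1  (since 477 mod 8 = 5)
  (1/477) = 1
Product of signs = 1

1


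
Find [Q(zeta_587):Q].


The degree equals Euler's totient phi(587).
587 = 587
phi(587) = 586

586


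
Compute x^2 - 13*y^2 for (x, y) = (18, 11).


x^2 - d*y^2
= 18^2 - 13*11^2
= 324 - 1573
= -1249

-1249


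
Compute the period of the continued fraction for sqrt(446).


Run the CF algorithm for sqrt(446).
a_0 = floor(sqrt(446)) = 21; set m_0=0, q_0=1.
Recurrence: m' = q*a - m,  q' = (d - m'^2)/q,  a' = floor((a_0 + m')/q').
  step 1: m=21, q=5, a=8
  step 2: m=19, q=17, a=2
  step 3: m=15, q=13, a=2
  step 4: m=11, q=25, a=1
  step 5: m=14, q=10, a=3
  step 6: m=16, q=19, a=1
  step 7: m=3, q=23, a=1
  step 8: m=20, q=2, a=20
  step 9: m=20, q=23, a=1
  step 10: m=3, q=19, a=1
  step 11: m=16, q=10, a=3
  step 12: m=14, q=25, a=1
  step 13: m=11, q=13, a=2
  step 14: m=15, q=17, a=2
  step 15: m=19, q=5, a=8
  step 16: m=21, q=1, a=42
a_16 = 2*a_0 = 42, so the period closes here.
sqrt(446) = [21; 8, 2, 2, 1, 3, 1, 1, 20, 1, 1, 3, 1, 2, 2, 8, 42]
Period length = 16

16


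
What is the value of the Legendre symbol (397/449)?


p = 449 is prime, so compute (397/449) with the reciprocity algorithm (Jacobi-symbol steps: pull out 2s via (2/n), flip via reciprocity, reduce):
  reciprocity: (397/449) -> +(449/397)
  reduce: (52/397)
  pull out 2: (2/397) = -1  (since 397 mod 8 = 5)
  pull out 2: (2/397) = -1  (since 397 mod 8 = 5)
  reciprocity: (13/397) -> +(397/13)
  reduce: (7/13)
  reciprocity: (7/13) -> +(13/7)
  reduce: (6/7)
  pull out 2: (2/7) = +1  (since 7 mod 8 = 7)
  reciprocity: (3/7) -> -(7/3)
  reduce: (1/3)
  (1/3) = 1
Product of signs = -1
(397/449) = -1

-1


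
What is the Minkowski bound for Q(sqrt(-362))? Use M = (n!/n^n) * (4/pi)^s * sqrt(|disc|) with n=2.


d = -362, d mod 4 = 2, so disc(K) = 4d = -1448; |disc(K)| = 1448
Imaginary quadratic field, so n = 2, s = r2 = 1, r1 = 0
M = (n!/n^n) * (4/pi)^s * sqrt(|disc(K)|) = (2!/2^2) * (4/pi)^1 * sqrt(1448)
= 0.5 * 1.273240 * 38.052595
= 24.2250

24.2250


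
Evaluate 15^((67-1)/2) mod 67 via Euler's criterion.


p = 67 is prime and the exponent is (p-1)/2 = 33, so by Euler's criterion 15^33 = (15/67) = +1 or -1 mod 67.
Compute by square-and-multiply:
  33 = 32 + 1 (binary 100001)
  Repeated squaring mod 67: 15^1 = 15, 15^2 = 24, 15^4 = 40, 15^8 = 59, 15^16 = 64, 15^32 = 9
  15^33 = 15^32 * 15^1 = 9 * 15 mod 67
    9 * 15 = 135 = 1 mod 67
  15^33 = 1 mod 67
Result 1: 15 is a quadratic residue mod 67.
15^33 mod 67 = 1

1


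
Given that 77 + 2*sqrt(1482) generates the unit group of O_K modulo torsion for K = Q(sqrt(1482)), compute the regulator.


epsilon = 77 + 2*sqrt(1482)
= 153.9935
R = ln(153.9935)
= 5.0369

5.0369


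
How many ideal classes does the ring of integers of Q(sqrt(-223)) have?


K = Q(sqrt(-223)). d mod 4 = 1, so D = disc(K) = d = -223
h(K) equals the number of primitive reduced positive-definite forms (a, b, c) = a*x^2 + b*x*y + c*y^2 with b^2 - 4ac = D,
where reduced means |b| <= a <= c, with b >= 0 whenever |b| = a or a = c, and primitive means gcd(a, b, c) = 1.
Reduced forces 3a^2 <= |D| = 223, so 1 <= a <= 8; b must have the parity of D, and c = (b^2 - D)/(4a) must be an integer >= a.
Enumerate a = 1..8, b in [-a, a]:
  a=1: (1, 1, 56)  [1]
  a=2: (2, -1, 28), (2, 1, 28)  [2]
  a=3: none
  a=4: (4, -1, 14), (4, 1, 14)  [2]
  a=5..6: none
  a=7: (7, -1, 8), (7, 1, 8)  [2]
  a=8: none
Total reduced forms: 1 + 2 + 2 + 2 = 7
h = 7

7


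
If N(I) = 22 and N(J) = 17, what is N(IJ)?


N(IJ) = N(I) * N(J)
= 22 * 17
= 374

374


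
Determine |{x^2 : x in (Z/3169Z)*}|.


For prime p, the number of non-zero quadratic residues is (p-1)/2.
= (3169-1)/2
= 1584

1584


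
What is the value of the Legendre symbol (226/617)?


p = 617 is prime, so compute (226/617) with the reciprocity algorithm (Jacobi-symbol steps: pull out 2s via (2/n), flip via reciprocity, reduce):
  pull out 2: (2/617) = +1  (since 617 mod 8 = 1)
  reciprocity: (113/617) -> +(617/113)
  reduce: (52/113)
  pull out 2: (2/113) = +1  (since 113 mod 8 = 1)
  pull out 2: (2/113) = +1  (since 113 mod 8 = 1)
  reciprocity: (13/113) -> +(113/13)
  reduce: (9/13)
  reciprocity: (9/13) -> +(13/9)
  reduce: (4/9)
  pull out 2: (2/9) = +1  (since 9 mod 8 = 1)
  pull out 2: (2/9) = +1  (since 9 mod 8 = 1)
  (1/9) = 1
Product of signs = 1
(226/617) = 1

1


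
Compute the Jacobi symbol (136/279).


Compute (136/279) via quadratic reciprocity:
  pull out 2: (2/279) = +1  (since 279 mod 8 = 7)
  pull out 2: (2/279) = +1  (since 279 mod 8 = 7)
  pull out 2: (2/279) = +1  (since 279 mod 8 = 7)
  reciprocity: (17/279) -> +(279/17)
  reduce: (7/17)
  reciprocity: (7/17) -> +(17/7)
  reduce: (3/7)
  reciprocity: (3/7) -> -(7/3)
  reduce: (1/3)
  (1/3) = 1
Product of signs = -1

-1


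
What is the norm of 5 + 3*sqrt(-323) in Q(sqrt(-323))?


N(a + b*sqrt(d)) = a^2 - d*b^2
= (5)^2 - (-323)*(3)^2
= 25 + 2907
= 2932

2932


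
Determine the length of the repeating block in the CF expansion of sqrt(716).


Run the CF algorithm for sqrt(716).
a_0 = floor(sqrt(716)) = 26; set m_0=0, q_0=1.
Recurrence: m' = q*a - m,  q' = (d - m'^2)/q,  a' = floor((a_0 + m')/q').
  step 1: m=26, q=40, a=1
  step 2: m=14, q=13, a=3
  step 3: m=25, q=7, a=7
  step 4: m=24, q=20, a=2
  step 5: m=16, q=23, a=1
  step 6: m=7, q=29, a=1
  step 7: m=22, q=8, a=6
  step 8: m=26, q=5, a=10
  step 9: m=24, q=28, a=1
  step 10: m=4, q=25, a=1
  step 11: m=21, q=11, a=4
  step 12: m=23, q=17, a=2
  step 13: m=11, q=35, a=1
  step 14: m=24, q=4, a=12
  step 15: m=24, q=35, a=1
  step 16: m=11, q=17, a=2
  step 17: m=23, q=11, a=4
  step 18: m=21, q=25, a=1
  step 19: m=4, q=28, a=1
  step 20: m=24, q=5, a=10
  step 21: m=26, q=8, a=6
  step 22: m=22, q=29, a=1
  step 23: m=7, q=23, a=1
  step 24: m=16, q=20, a=2
  step 25: m=24, q=7, a=7
  step 26: m=25, q=13, a=3
  step 27: m=14, q=40, a=1
  step 28: m=26, q=1, a=52
a_28 = 2*a_0 = 52, so the period closes here.
sqrt(716) = [26; 1, 3, 7, 2, 1, 1, 6, 10, 1, 1, 4, 2, 1, 12, 1, 2, 4, 1, 1, 10, 6, 1, 1, 2, 7, 3, 1, 52]
Period length = 28

28


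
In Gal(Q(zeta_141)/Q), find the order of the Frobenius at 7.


The Frobenius at p in Gal(Q(zeta_n)/Q) = (Z/nZ)* is the class of p, so its order is ord_141(7), the smallest k >= 1 with 7^k = 1 mod 141.
n = 141 = 3 * 47, phi(141) = 92; the order divides phi(n).
Divisors of 92: 1, 2, 4, 23, 46, 92
Repeated squaring mod 141: 7^1 = 7, 7^2 = 49, 7^4 = 4, 7^8 = 16, 7^16 = 115, 7^32 = 112, 7^64 = 136
Test divisors in increasing order:
  k=1: 7^1 = 7 mod 141
  k=2: 7^2 = 49 mod 141
  k=4: 7^4 = 4 mod 141
  k=23: 7^23 = 115 * 4 * 49 * 7 = 1 mod 141  <- first divisor giving 1
Order = 23

23


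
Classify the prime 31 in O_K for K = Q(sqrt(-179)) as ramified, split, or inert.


K = Q(sqrt(-179)). Since d mod 4 = 1, disc(K) = -179.
Check p | disc: -179 mod 31 = 7.
p does not divide disc. Compute Legendre symbol (d/p):
7^((31-1)/2) mod 31 = 1
(d/p) = 1, so p splits: (p) = P*P' with e=1, f=1, g=2.
Therefore p is split.

split


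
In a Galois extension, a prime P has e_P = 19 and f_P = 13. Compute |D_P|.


|D_P| = e * f
= 19 * 13
= 247

247


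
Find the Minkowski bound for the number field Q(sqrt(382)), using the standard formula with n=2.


d = 382, d mod 4 = 2, so disc(K) = 4d = 1528; |disc(K)| = 1528
Real quadratic field, so n = 2, s = r2 = 0, r1 = 2
M = (n!/n^n) * (4/pi)^s * sqrt(|disc(K)|) = (2!/2^2) * (4/pi)^0 * sqrt(1528)
= 0.5 * 1.000000 * 39.089641
= 19.5448

19.5448


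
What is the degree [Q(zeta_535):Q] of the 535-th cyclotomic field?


The degree equals Euler's totient phi(535).
535 = 5 * 107
phi(535) = 424

424


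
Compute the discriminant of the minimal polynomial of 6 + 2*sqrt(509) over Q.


The element 6 + 2*sqrt(509) has minimal polynomial:
x^2 - 12*x - 2000
Discriminant = (-12)^2 - 4*(-2000)
= 144 + 8000
= 8144

8144


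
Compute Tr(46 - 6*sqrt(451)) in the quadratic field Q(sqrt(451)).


Tr(a + b*sqrt(d)) = (a + b*sqrt(d)) + (a - b*sqrt(d)) = 2a
= 2 * (46)
= 92

92


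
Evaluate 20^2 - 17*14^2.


x^2 - d*y^2
= 20^2 - 17*14^2
= 400 - 3332
= -2932

-2932


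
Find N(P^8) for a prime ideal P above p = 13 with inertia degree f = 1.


N(P^a) = p^(a*f)
= 13^(8*1)
= 13^8
= 815730721

815730721


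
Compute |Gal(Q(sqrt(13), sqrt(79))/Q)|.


The 2 square roots of distinct primes are multiplicatively independent over Q,
so [K:Q] = 2^2 and Gal(K/Q) is isomorphic to (Z/2Z)^2.
|Gal| = 2^2 = 4

4


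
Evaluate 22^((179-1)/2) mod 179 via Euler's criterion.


p = 179 is prime and the exponent is (p-1)/2 = 89, so by Euler's criterion 22^89 = (22/179) = +1 or -1 mod 179.
Compute by square-and-multiply:
  89 = 64 + 16 + 8 + 1 (binary 1011001)
  Repeated squaring mod 179: 22^1 = 22, 22^2 = 126, 22^4 = 124, 22^8 = 161, 22^16 = 145, 22^32 = 82, 22^64 = 101
  22^89 = 22^64 * 22^16 * 22^8 * 22^1 = 101 * 145 * 161 * 22 mod 179
    101 * 145 = 14645 = 146 mod 179
    146 * 161 = 23506 = 57 mod 179
    57 * 22 = 1254 = 1 mod 179
  22^89 = 1 mod 179
Result 1: 22 is a quadratic residue mod 179.
22^89 mod 179 = 1

1


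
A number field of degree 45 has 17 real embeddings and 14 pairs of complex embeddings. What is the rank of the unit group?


By Dirichlet's unit theorem:
rank = r1 + r2 - 1
= 17 + 14 - 1
= 30

30


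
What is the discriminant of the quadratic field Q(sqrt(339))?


For K = Q(sqrt(d)) with d squarefree: disc(K) = d if d = 1 mod 4, and disc(K) = 4d if d = 2 or 3 mod 4.
Here d = 339, and d mod 4 = 3.
d = 3 mod 4, not 1 (O_K = Z[sqrt(d)]), so disc(K) = 4d = 4 * (339) = 1356

1356


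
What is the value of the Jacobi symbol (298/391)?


Compute (298/391) via quadratic reciprocity:
  pull out 2: (2/391) = +1  (since 391 mod 8 = 7)
  reciprocity: (149/391) -> +(391/149)
  reduce: (93/149)
  reciprocity: (93/149) -> +(149/93)
  reduce: (56/93)
  pull out 2: (2/93) = -1  (since 93 mod 8 = 5)
  pull out 2: (2/93) = -1  (since 93 mod 8 = 5)
  pull out 2: (2/93) = -1  (since 93 mod 8 = 5)
  reciprocity: (7/93) -> +(93/7)
  reduce: (2/7)
  pull out 2: (2/7) = +1  (since 7 mod 8 = 7)
  (1/7) = 1
Product of signs = -1

-1


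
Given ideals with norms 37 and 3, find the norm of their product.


N(IJ) = N(I) * N(J)
= 37 * 3
= 111

111


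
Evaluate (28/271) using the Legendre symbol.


p = 271 is prime, so compute (28/271) with the reciprocity algorithm (Jacobi-symbol steps: pull out 2s via (2/n), flip via reciprocity, reduce):
  pull out 2: (2/271) = +1  (since 271 mod 8 = 7)
  pull out 2: (2/271) = +1  (since 271 mod 8 = 7)
  reciprocity: (7/271) -> -(271/7)
  reduce: (5/7)
  reciprocity: (5/7) -> +(7/5)
  reduce: (2/5)
  pull out 2: (2/5) = -1  (since 5 mod 8 = 5)
  (1/5) = 1
Product of signs = 1
(28/271) = 1

1


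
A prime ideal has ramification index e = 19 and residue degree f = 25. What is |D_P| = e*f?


|D_P| = e * f
= 19 * 25
= 475

475


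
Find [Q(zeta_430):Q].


The degree equals Euler's totient phi(430).
430 = 2 * 5 * 43
phi(430) = 168

168


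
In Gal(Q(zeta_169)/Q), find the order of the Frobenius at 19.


The Frobenius at p in Gal(Q(zeta_n)/Q) = (Z/nZ)* is the class of p, so its order is ord_169(19), the smallest k >= 1 with 19^k = 1 mod 169.
n = 169 = 13^2, phi(169) = 156; the order divides phi(n).
Divisors of 156: 1, 2, 3, 4, 6, 12, 13, 26, 39, 52, 78, 156
Repeated squaring mod 169: 19^1 = 19, 19^2 = 23, 19^4 = 22, 19^8 = 146, 19^16 = 22, 19^32 = 146, 19^64 = 22, 19^128 = 146
Test divisors in increasing order:
  k=1: 19^1 = 19 mod 169
  k=2: 19^2 = 23 mod 169
  k=3: 19^3 = 23 * 19 = 99 mod 169
  k=4: 19^4 = 22 mod 169
  k=6: 19^6 = 22 * 23 = 168 mod 169
  k=12: 19^12 = 146 * 22 = 1 mod 169  <- first divisor giving 1
Order = 12

12


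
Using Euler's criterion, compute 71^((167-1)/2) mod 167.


p = 167 is prime and the exponent is (p-1)/2 = 83, so by Euler's criterion 71^83 = (71/167) = +1 or -1 mod 167.
Compute by square-and-multiply:
  83 = 64 + 16 + 2 + 1 (binary 1010011)
  Repeated squaring mod 167: 71^1 = 71, 71^2 = 31, 71^4 = 126, 71^8 = 11, 71^16 = 121, 71^32 = 112, 71^64 = 19
  71^83 = 71^64 * 71^16 * 71^2 * 71^1 = 19 * 121 * 31 * 71 mod 167
    19 * 121 = 2299 = 128 mod 167
    128 * 31 = 3968 = 127 mod 167
    127 * 71 = 9017 = 166 mod 167
  71^83 = 166 mod 167
Result 166 = p - 1 = -1 mod 167: 71 is a quadratic non-residue mod 167. As a residue in [0, p-1] the value is 166.
71^83 mod 167 = 166

166


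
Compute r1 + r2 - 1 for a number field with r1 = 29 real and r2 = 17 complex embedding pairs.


By Dirichlet's unit theorem:
rank = r1 + r2 - 1
= 29 + 17 - 1
= 45

45


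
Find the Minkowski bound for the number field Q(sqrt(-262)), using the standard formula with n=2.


d = -262, d mod 4 = 2, so disc(K) = 4d = -1048; |disc(K)| = 1048
Imaginary quadratic field, so n = 2, s = r2 = 1, r1 = 0
M = (n!/n^n) * (4/pi)^s * sqrt(|disc(K)|) = (2!/2^2) * (4/pi)^1 * sqrt(1048)
= 0.5 * 1.273240 * 32.372828
= 20.6092

20.6092


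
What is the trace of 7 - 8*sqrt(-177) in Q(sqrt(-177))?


Tr(a + b*sqrt(d)) = (a + b*sqrt(d)) + (a - b*sqrt(d)) = 2a
= 2 * (7)
= 14

14


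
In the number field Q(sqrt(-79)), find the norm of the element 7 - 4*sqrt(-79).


N(a + b*sqrt(d)) = a^2 - d*b^2
= (7)^2 - (-79)*(-4)^2
= 49 + 1264
= 1313

1313


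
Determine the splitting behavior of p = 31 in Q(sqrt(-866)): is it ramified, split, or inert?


K = Q(sqrt(-866)). Since d mod 4 = 2, disc(K) = -3464.
Check p | disc: -3464 mod 31 = 8.
p does not divide disc. Compute Legendre symbol (d/p):
2^((31-1)/2) mod 31 = 1
(d/p) = 1, so p splits: (p) = P*P' with e=1, f=1, g=2.
Therefore p is split.

split


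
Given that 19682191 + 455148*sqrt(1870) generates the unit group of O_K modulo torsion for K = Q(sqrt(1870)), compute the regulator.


epsilon = 19682191 + 455148*sqrt(1870)
= 3.9364e+07
R = ln(3.9364e+07)
= 17.4884

17.4884


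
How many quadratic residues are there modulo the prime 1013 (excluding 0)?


For prime p, the number of non-zero quadratic residues is (p-1)/2.
= (1013-1)/2
= 506

506


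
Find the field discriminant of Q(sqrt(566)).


For K = Q(sqrt(d)) with d squarefree: disc(K) = d if d = 1 mod 4, and disc(K) = 4d if d = 2 or 3 mod 4.
Here d = 566, and d mod 4 = 2.
d = 2 mod 4, not 1 (O_K = Z[sqrt(d)]), so disc(K) = 4d = 4 * (566) = 2264

2264


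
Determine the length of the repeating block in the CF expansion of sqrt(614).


Run the CF algorithm for sqrt(614).
a_0 = floor(sqrt(614)) = 24; set m_0=0, q_0=1.
Recurrence: m' = q*a - m,  q' = (d - m'^2)/q,  a' = floor((a_0 + m')/q').
  step 1: m=24, q=38, a=1
  step 2: m=14, q=11, a=3
  step 3: m=19, q=23, a=1
  step 4: m=4, q=26, a=1
  step 5: m=22, q=5, a=9
  step 6: m=23, q=17, a=2
  step 7: m=11, q=29, a=1
  step 8: m=18, q=10, a=4
  step 9: m=22, q=13, a=3
  step 10: m=17, q=25, a=1
  step 11: m=8, q=22, a=1
  step 12: m=14, q=19, a=2
  step 13: m=24, q=2, a=24
  step 14: m=24, q=19, a=2
  step 15: m=14, q=22, a=1
  step 16: m=8, q=25, a=1
  step 17: m=17, q=13, a=3
  step 18: m=22, q=10, a=4
  step 19: m=18, q=29, a=1
  step 20: m=11, q=17, a=2
  step 21: m=23, q=5, a=9
  step 22: m=22, q=26, a=1
  step 23: m=4, q=23, a=1
  step 24: m=19, q=11, a=3
  step 25: m=14, q=38, a=1
  step 26: m=24, q=1, a=48
a_26 = 2*a_0 = 48, so the period closes here.
sqrt(614) = [24; 1, 3, 1, 1, 9, 2, 1, 4, 3, 1, 1, 2, 24, 2, 1, 1, 3, 4, 1, 2, 9, 1, 1, 3, 1, 48]
Period length = 26

26


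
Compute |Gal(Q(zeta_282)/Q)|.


|Gal(Q(zeta_282)/Q)| = phi(282)
= 92

92


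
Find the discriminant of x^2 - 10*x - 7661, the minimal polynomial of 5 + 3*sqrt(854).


The element 5 + 3*sqrt(854) has minimal polynomial:
x^2 - 10*x - 7661
Discriminant = (-10)^2 - 4*(-7661)
= 100 + 30644
= 30744

30744


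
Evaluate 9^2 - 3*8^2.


x^2 - d*y^2
= 9^2 - 3*8^2
= 81 - 192
= -111

-111


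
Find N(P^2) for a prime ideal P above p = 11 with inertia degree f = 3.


N(P^a) = p^(a*f)
= 11^(2*3)
= 11^6
= 1771561

1771561


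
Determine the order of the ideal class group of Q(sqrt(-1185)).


K = Q(sqrt(-1185)). d mod 4 = 3, so D = disc(K) = 4d = -4740
h(K) equals the number of primitive reduced positive-definite forms (a, b, c) = a*x^2 + b*x*y + c*y^2 with b^2 - 4ac = D,
where reduced means |b| <= a <= c, with b >= 0 whenever |b| = a or a = c, and primitive means gcd(a, b, c) = 1.
Reduced forces 3a^2 <= |D| = 4740, so 1 <= a <= 39; b must have the parity of D, and c = (b^2 - D)/(4a) must be an integer >= a.
Enumerate a = 1..39, b in [-a, a]:
  a=1: (1, 0, 1185)  [1]
  a=2: (2, 2, 593)  [1]
  a=3: (3, 0, 395)  [1]
  a=4: none
  a=5: (5, 0, 237)  [1]
  a=6: (6, 6, 199)  [1]
  a=7..9: none
  a=10: (10, 10, 121)  [1]
  a=11: (11, -10, 110), (11, 10, 110)  [2]
  a=12..14: none
  a=15: (15, 0, 79)  [1]
  a=16..21: none
  a=22: (22, -10, 55), (22, 10, 55)  [2]
  a=23..28: none
  a=29: (29, -4, 41), (29, 4, 41)  [2]
  a=30: (30, 30, 47)  [1]
  a=31..32: none
  a=33: (33, -12, 37), (33, 12, 37)  [2]
  a=34..39: none
Total reduced forms: 1 + 1 + 1 + 1 + 1 + 1 + 2 + 1 + 2 + 2 + 1 + 2 = 16
h = 16

16


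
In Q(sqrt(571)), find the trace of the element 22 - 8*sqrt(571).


Tr(a + b*sqrt(d)) = (a + b*sqrt(d)) + (a - b*sqrt(d)) = 2a
= 2 * (22)
= 44

44


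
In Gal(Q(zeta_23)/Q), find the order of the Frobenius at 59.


The Frobenius at p in Gal(Q(zeta_n)/Q) = (Z/nZ)* is the class of p, so its order is ord_23(59), the smallest k >= 1 with 59^k = 1 mod 23.
n = 23 = 23, phi(23) = 22; the order divides phi(n).
Divisors of 22: 1, 2, 11, 22
Repeated squaring mod 23: 59^1 = 13, 59^2 = 8, 59^4 = 18, 59^8 = 2, 59^16 = 4
Test divisors in increasing order:
  k=1: 59^1 = 13 mod 23
  k=2: 59^2 = 8 mod 23
  k=11: 59^11 = 2 * 8 * 13 = 1 mod 23  <- first divisor giving 1
Order = 11

11


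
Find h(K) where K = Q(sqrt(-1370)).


K = Q(sqrt(-1370)). d mod 4 = 2, so D = disc(K) = 4d = -5480
h(K) equals the number of primitive reduced positive-definite forms (a, b, c) = a*x^2 + b*x*y + c*y^2 with b^2 - 4ac = D,
where reduced means |b| <= a <= c, with b >= 0 whenever |b| = a or a = c, and primitive means gcd(a, b, c) = 1.
Reduced forces 3a^2 <= |D| = 5480, so 1 <= a <= 42; b must have the parity of D, and c = (b^2 - D)/(4a) must be an integer >= a.
Enumerate a = 1..42, b in [-a, a]:
  a=1: (1, 0, 1370)  [1]
  a=2: (2, 0, 685)  [1]
  a=3: (3, -2, 457), (3, 2, 457)  [2]
  a=4: none
  a=5: (5, 0, 274)  [1]
  a=6: (6, -4, 229), (6, 4, 229)  [2]
  a=7: (7, -6, 197), (7, 6, 197)  [2]
  a=8: none
  a=9: (9, -8, 154), (9, 8, 154)  [2]
  a=10: (10, 0, 137)  [1]
  a=11: (11, -8, 126), (11, 8, 126)  [2]
  a=12..13: none
  a=14: (14, -8, 99), (14, 8, 99)  [2]
  a=15: (15, -10, 93), (15, 10, 93)  [2]
  a=16..17: none
  a=18: (18, -8, 77), (18, 8, 77)  [2]
  a=19: (19, -12, 74), (19, 12, 74)  [2]
  a=20: none
  a=21: (21, -20, 70), (21, -8, 66), (21, 8, 66), (21, 20, 70)  [4]
  a=22: (22, -8, 63), (22, 8, 63)  [2]
  a=23..26: none
  a=27: (27, -26, 57), (27, 26, 57)  [2]
  a=28: none
  a=29: (29, -28, 54), (29, 28, 54)  [2]
  a=30: (30, -20, 49), (30, 20, 49)  [2]
  a=31: (31, -10, 45), (31, 10, 45)  [2]
  a=32: none
  a=33: (33, -14, 43), (33, -8, 42), (33, 8, 42), (33, 14, 43)  [4]
  a=34: none
  a=35: (35, -20, 42), (35, 20, 42)  [2]
  a=36: none
  a=37: (37, -12, 38), (37, 12, 38)  [2]
  a=38..42: none
Total reduced forms: 1 + 1 + 2 + 1 + 2 + 2 + 2 + 1 + 2 + 2 + 2 + 2 + 2 + 4 + 2 + 2 + 2 + 2 + 2 + 4 + 2 + 2 = 44
h = 44

44


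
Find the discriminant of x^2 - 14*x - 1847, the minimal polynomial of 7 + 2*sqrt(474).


The element 7 + 2*sqrt(474) has minimal polynomial:
x^2 - 14*x - 1847
Discriminant = (-14)^2 - 4*(-1847)
= 196 + 7388
= 7584

7584


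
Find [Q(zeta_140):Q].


The degree equals Euler's totient phi(140).
140 = 2^2 * 5 * 7
phi(140) = 48

48


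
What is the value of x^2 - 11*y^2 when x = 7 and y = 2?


x^2 - d*y^2
= 7^2 - 11*2^2
= 49 - 44
= 5

5


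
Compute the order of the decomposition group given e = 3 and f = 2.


|D_P| = e * f
= 3 * 2
= 6

6


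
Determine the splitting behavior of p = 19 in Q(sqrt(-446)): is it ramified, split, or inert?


K = Q(sqrt(-446)). Since d mod 4 = 2, disc(K) = -1784.
Check p | disc: -1784 mod 19 = 2.
p does not divide disc. Compute Legendre symbol (d/p):
10^((19-1)/2) mod 19 = -1
(d/p) = -1, so p is inert: (p) stays prime with e=1, f=2, g=1.
Therefore p is inert.

inert


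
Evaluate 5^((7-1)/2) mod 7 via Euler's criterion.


p = 7 is prime and the exponent is (p-1)/2 = 3, so by Euler's criterion 5^3 = (5/7) = +1 or -1 mod 7.
Compute by square-and-multiply:
  3 = 2 + 1 (binary 11)
  Repeated squaring mod 7: 5^1 = 5, 5^2 = 4
  5^3 = 5^2 * 5^1 = 4 * 5 mod 7
    4 * 5 = 20 = 6 mod 7
  5^3 = 6 mod 7
Result 6 = p - 1 = -1 mod 7: 5 is a quadratic non-residue mod 7. As a residue in [0, p-1] the value is 6.
5^3 mod 7 = 6

6


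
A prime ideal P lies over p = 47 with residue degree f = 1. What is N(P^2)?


N(P^a) = p^(a*f)
= 47^(2*1)
= 47^2
= 2209

2209


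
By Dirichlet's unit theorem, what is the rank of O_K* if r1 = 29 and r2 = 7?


By Dirichlet's unit theorem:
rank = r1 + r2 - 1
= 29 + 7 - 1
= 35

35


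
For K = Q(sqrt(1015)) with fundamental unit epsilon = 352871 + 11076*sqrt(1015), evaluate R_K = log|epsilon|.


epsilon = 352871 + 11076*sqrt(1015)
= 705742.0000
R = ln(705742.0000)
= 13.4670

13.4670


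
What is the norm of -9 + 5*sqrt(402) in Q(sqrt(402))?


N(a + b*sqrt(d)) = a^2 - d*b^2
= (-9)^2 - (402)*(5)^2
= 81 - 10050
= -9969

-9969


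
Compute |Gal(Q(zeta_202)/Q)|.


|Gal(Q(zeta_202)/Q)| = phi(202)
= 100

100


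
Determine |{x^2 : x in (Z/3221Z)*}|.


For prime p, the number of non-zero quadratic residues is (p-1)/2.
= (3221-1)/2
= 1610

1610


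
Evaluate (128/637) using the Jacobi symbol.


Compute (128/637) via quadratic reciprocity:
  pull out 2: (2/637) = -1  (since 637 mod 8 = 5)
  pull out 2: (2/637) = -1  (since 637 mod 8 = 5)
  pull out 2: (2/637) = -1  (since 637 mod 8 = 5)
  pull out 2: (2/637) = -1  (since 637 mod 8 = 5)
  pull out 2: (2/637) = -1  (since 637 mod 8 = 5)
  pull out 2: (2/637) = -1  (since 637 mod 8 = 5)
  pull out 2: (2/637) = -1  (since 637 mod 8 = 5)
  (1/637) = 1
Product of signs = -1

-1
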